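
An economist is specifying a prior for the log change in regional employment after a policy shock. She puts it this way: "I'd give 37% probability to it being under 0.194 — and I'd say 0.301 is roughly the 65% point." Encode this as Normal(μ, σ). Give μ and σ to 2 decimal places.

μ = 0.24, σ = 0.15

The p-quantile of Normal(μ,σ) is μ + z_p·σ, with z_{0.37} = -0.3319 and z_{0.65} = 0.3853.
Eliminate σ: μ = (z₂·x₁ − z₁·x₂)/(z₂ − z₁) = (0.3853·0.194 − (-0.3319)·0.301)/0.7172 = 0.24.
Then σ = (x₂ − x₁)/(z₂ − z₁) = (0.301 − 0.194)/0.7172 = 0.15.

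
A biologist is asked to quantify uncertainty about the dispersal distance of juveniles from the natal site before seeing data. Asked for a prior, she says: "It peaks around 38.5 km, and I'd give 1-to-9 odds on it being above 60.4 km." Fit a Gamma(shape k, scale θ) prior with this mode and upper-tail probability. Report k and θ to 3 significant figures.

Gamma(k,θ) with k>1 has mode (k−1)θ, so θ = 38.5/(k−1).
Need P(X < 60.4) = 0.9 with θ tied to k this way. Start at k = 2, θ = 38.5: P(X<60.4) ≈ 0.465.
Too low — raise k to concentrate. Iterating converges to k ≈ 10.2.
Then θ = 38.5/(10.2−1) ≈ 4.17.

k ≈ 10.2, θ ≈ 4.17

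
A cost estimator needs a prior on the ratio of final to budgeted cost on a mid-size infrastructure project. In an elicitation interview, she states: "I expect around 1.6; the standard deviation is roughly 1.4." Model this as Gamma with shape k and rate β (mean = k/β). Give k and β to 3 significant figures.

k ≈ 1.31, β ≈ 0.816

For Gamma(k, rate β): mean = k/β, variance = k/β², so CV = 1/√k.
CV = SD/mean = 1.4/1.6 = 0.875, hence k = 1/CV² = 1.31.
Then β = k/mean = 1.31/1.6 = 0.816.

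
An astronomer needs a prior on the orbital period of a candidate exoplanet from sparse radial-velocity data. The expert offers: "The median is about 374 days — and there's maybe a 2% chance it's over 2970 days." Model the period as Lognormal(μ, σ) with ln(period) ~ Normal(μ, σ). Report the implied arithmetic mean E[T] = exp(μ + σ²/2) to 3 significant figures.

If T ~ Lognormal(μ,σ) then ln T ~ Normal(μ,σ), so the p-quantile of ln T is μ + z_p·σ.
ln(374) = 5.924 and ln(2970) = 7.996; z_{0.5} = 0, z_{0.98} = 2.054.
σ = (7.996 − 5.924)/(2.054 − (0)) = 1.009.
μ = 5.924 − (0)·1.009 = 5.924.
E[T] = exp(μ + σ²/2) = exp(5.924 + 0.5090) = 622 days.

E[T] ≈ 622 days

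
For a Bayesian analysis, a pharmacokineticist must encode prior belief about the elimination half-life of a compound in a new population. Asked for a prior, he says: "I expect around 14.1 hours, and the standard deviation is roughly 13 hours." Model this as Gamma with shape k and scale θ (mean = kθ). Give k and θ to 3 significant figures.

For Gamma(k, scale θ): mean = kθ, variance = kθ², so CV = 1/√k.
CV = SD/mean = 13/14.1 = 0.922, hence k = 1/CV² = 1.18.
Then θ = mean/k = 14.1/1.18 = 12.

k ≈ 1.18, θ ≈ 12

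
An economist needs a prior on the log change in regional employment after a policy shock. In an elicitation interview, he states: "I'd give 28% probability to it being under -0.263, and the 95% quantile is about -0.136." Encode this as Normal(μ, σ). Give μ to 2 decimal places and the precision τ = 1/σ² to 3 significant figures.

μ = -0.23, τ = 308

The p-quantile of Normal(μ,σ) is μ + z_p·σ, with z_{0.28} = -0.5828 and z_{0.95} = 1.645.
Eliminate σ: μ = (z₂·x₁ − z₁·x₂)/(z₂ − z₁) = (1.645·-0.263 − (-0.5828)·-0.136)/2.228 = -0.23.
Then σ = (x₂ − x₁)/(z₂ − z₁) = (-0.136 − -0.263)/2.228 = 0.06.
Precision τ = 1/σ² = 1/0.05701² = 308.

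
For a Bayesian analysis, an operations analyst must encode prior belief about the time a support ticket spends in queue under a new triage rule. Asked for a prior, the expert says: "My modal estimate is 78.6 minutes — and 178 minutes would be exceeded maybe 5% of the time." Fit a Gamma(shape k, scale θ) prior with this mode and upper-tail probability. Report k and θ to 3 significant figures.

Gamma(k,θ) with k>1 has mode (k−1)θ, so θ = 78.6/(k−1).
Need P(X < 178) = 0.95 with θ tied to k this way. Start at k = 2, θ = 78.6: P(X<178) ≈ 0.661.
Too low — raise k to concentrate. Iterating converges to k ≈ 5.11.
Then θ = 78.6/(5.11−1) ≈ 19.1.

k ≈ 5.11, θ ≈ 19.1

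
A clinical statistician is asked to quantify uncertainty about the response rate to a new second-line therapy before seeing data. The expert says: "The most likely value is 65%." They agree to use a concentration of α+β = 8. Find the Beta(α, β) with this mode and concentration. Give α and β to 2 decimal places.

α = 4.90, β = 3.10

For α,β > 1 the Beta mode is (α−1)/(α+β−2). With α+β = 8, the mode is (α−1)/6.
Set (α−1)/6 = 0.65 → α = 1 + 0.65·6 = 4.90.
β = 8 − α = 3.10.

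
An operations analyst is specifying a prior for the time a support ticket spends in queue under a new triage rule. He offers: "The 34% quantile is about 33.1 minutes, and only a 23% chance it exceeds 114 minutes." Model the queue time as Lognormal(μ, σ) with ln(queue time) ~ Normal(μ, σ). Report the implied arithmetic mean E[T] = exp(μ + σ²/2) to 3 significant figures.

If T ~ Lognormal(μ,σ) then ln T ~ Normal(μ,σ), so the p-quantile of ln T is μ + z_p·σ.
ln(33.1) = 3.5 and ln(114) = 4.736; z_{0.34} = -0.4125, z_{0.77} = 0.7388.
σ = (4.736 − 3.5)/(0.7388 − (-0.4125)) = 1.074.
μ = 3.5 − (-0.4125)·1.074 = 3.943.
E[T] = exp(μ + σ²/2) = exp(3.943 + 0.5769) = 91.8 minutes.

E[T] ≈ 91.8 minutes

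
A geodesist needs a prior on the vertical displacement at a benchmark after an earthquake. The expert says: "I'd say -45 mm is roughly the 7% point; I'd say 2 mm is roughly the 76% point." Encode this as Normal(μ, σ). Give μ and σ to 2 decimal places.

μ = -13.21, σ = 21.54

For Normal(μ,σ), the p-quantile is μ + z_p·σ. Here z_{0.07} = -1.476, z_{0.76} = 0.7063.
So -45 = μ − 1.476σ and 2 = μ + 0.7063σ.
Subtracting: σ = (2 − -45)/(0.7063 − (-1.476)) = 21.54.
Then μ = -45 − (-1.476)·21.54 = -13.21.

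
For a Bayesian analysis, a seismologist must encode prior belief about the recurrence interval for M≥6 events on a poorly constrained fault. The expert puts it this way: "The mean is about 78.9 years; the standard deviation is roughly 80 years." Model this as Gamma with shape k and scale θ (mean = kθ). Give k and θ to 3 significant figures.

k ≈ 0.973, θ ≈ 81.1

For Gamma(k, scale θ): mean = kθ, variance = kθ², so CV = 1/√k.
CV = SD/mean = 80/78.9 = 1.014, hence k = 1/CV² = 0.973.
Then θ = mean/k = 78.9/0.973 = 81.1.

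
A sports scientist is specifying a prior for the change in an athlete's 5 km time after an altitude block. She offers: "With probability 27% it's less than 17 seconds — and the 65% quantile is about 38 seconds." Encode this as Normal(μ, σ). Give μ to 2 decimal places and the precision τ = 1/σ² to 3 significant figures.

μ = 29.89, τ = 0.00226

The p-quantile of Normal(μ,σ) is μ + z_p·σ, with z_{0.27} = -0.6128 and z_{0.65} = 0.3853.
Eliminate σ: μ = (z₂·x₁ − z₁·x₂)/(z₂ − z₁) = (0.3853·17 − (-0.6128)·38)/0.9981 = 29.89.
Then σ = (x₂ − x₁)/(z₂ − z₁) = (38 − 17)/0.9981 = 21.04.
Precision τ = 1/σ² = 1/21.04² = 0.00226.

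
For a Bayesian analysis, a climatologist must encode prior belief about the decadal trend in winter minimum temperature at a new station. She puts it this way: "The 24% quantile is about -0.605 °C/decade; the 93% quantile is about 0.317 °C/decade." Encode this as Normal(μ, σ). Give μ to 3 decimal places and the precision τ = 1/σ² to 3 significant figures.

μ = -0.307, τ = 5.6

For Normal(μ,σ), the p-quantile is μ + z_p·σ. Here z_{0.24} = -0.7063, z_{0.93} = 1.476.
So -0.605 = μ − 0.7063σ and 0.317 = μ + 1.476σ.
Subtracting: σ = (0.317 − -0.605)/(1.476 − (-0.7063)) = 0.423.
Then μ = -0.605 − (-0.7063)·0.423 = -0.307.
Precision τ = 1/σ² = 1/0.4225² = 5.6.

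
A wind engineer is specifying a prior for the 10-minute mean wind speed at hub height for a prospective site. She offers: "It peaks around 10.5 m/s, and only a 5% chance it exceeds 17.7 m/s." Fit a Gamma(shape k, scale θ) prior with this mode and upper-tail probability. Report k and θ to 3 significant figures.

k ≈ 11.2, θ ≈ 1.03

Gamma(k,θ) with k>1 has mode (k−1)θ, so θ = 10.5/(k−1).
Need P(X < 17.7) = 0.95 with θ tied to k this way. Start at k = 2, θ = 10.5: P(X<17.7) ≈ 0.502.
Too low — raise k to concentrate. Iterating converges to k ≈ 11.2.
Then θ = 10.5/(11.2−1) ≈ 1.03.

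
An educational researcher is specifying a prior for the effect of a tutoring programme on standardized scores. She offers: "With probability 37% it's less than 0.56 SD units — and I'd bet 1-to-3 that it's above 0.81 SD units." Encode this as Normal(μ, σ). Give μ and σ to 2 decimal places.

μ = 0.64, σ = 0.25

The p-quantile of Normal(μ,σ) is μ + z_p·σ, with z_{0.37} = -0.3319 and z_{0.75} = 0.6745.
Eliminate σ: μ = (z₂·x₁ − z₁·x₂)/(z₂ − z₁) = (0.6745·0.56 − (-0.3319)·0.81)/1.006 = 0.64.
Then σ = (x₂ − x₁)/(z₂ − z₁) = (0.81 − 0.56)/1.006 = 0.25.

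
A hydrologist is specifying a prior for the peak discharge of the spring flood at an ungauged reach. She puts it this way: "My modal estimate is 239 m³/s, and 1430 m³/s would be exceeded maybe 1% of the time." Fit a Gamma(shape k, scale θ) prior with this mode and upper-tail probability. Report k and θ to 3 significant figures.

k ≈ 2.16, θ ≈ 206

Gamma(k,θ) with k>1 has mode (k−1)θ, so θ = 239/(k−1).
Need P(X < 1430) = 0.99 with θ tied to k this way. Start at k = 2, θ = 239: P(X<1430) ≈ 0.982.
Too low — raise k to concentrate. Iterating converges to k ≈ 2.16.
Then θ = 239/(2.16−1) ≈ 206.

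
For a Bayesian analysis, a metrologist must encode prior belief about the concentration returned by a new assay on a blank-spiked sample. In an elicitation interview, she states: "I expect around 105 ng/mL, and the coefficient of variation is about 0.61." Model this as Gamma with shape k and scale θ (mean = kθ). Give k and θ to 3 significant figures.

For Gamma(k, scale θ): mean = kθ, variance = kθ², so CV = 1/√k.
CV = 0.61, hence k = 1/CV² = 2.69.
Then θ = mean/k = 105/2.69 = 39.1.

k ≈ 2.69, θ ≈ 39.1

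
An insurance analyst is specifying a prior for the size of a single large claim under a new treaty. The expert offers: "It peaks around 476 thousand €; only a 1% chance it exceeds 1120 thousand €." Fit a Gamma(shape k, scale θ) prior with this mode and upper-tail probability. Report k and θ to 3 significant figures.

k ≈ 7.49, θ ≈ 73.3

Gamma(k,θ) with k>1 has mode (k−1)θ, so θ = 476/(k−1).
Need P(X < 1120) = 0.99 with θ tied to k this way. Start at k = 2, θ = 476: P(X<1120) ≈ 0.681.
Too low — raise k to concentrate. Iterating converges to k ≈ 7.49.
Then θ = 476/(7.49−1) ≈ 73.3.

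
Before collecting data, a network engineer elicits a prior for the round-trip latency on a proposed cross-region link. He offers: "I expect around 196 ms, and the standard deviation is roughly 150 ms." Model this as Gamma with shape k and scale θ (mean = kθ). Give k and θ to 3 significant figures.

For Gamma(k, scale θ): mean = kθ, variance = kθ², so CV = 1/√k.
CV = SD/mean = 150/196 = 0.7653, hence k = 1/CV² = 1.71.
Then θ = mean/k = 196/1.71 = 115.

k ≈ 1.71, θ ≈ 115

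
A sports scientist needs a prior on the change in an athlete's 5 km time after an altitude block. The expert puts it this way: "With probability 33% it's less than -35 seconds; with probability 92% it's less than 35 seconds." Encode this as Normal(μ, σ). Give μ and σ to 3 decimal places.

The p-quantile of Normal(μ,σ) is μ + z_p·σ, with z_{0.33} = -0.4399 and z_{0.92} = 1.405.
Eliminate σ: μ = (z₂·x₁ − z₁·x₂)/(z₂ − z₁) = (1.405·-35 − (-0.4399)·35)/1.845 = -18.309.
Then σ = (x₂ − x₁)/(z₂ − z₁) = (35 − -35)/1.845 = 37.941.

μ = -18.309, σ = 37.941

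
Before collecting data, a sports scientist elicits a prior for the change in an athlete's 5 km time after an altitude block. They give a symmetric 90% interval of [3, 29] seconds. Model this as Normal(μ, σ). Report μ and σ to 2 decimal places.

A symmetric 90% interval runs μ ± z·σ with z = 1.645.
Half-width = 13, so σ = 13/1.645 = 7.90.
μ is the interval midpoint, 16.00.

μ = 16.00, σ = 7.90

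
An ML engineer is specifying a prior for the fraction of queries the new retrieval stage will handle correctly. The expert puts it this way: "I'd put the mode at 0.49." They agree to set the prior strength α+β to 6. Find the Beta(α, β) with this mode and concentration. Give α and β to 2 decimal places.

α = 2.96, β = 3.04

For α,β > 1 the Beta mode is (α−1)/(α+β−2). With α+β = 6, the mode is (α−1)/4.
Set (α−1)/4 = 0.49 → α = 1 + 0.49·4 = 2.96.
β = 6 − α = 3.04.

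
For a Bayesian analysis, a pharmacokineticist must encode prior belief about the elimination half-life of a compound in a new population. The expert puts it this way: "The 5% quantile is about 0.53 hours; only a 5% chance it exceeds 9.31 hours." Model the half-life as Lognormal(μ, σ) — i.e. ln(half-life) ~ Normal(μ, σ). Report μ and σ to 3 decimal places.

μ ≈ 0.798, σ ≈ 0.871

If T ~ Lognormal(μ,σ) then ln T ~ Normal(μ,σ), so the p-quantile of ln T is μ + z_p·σ.
ln(0.53) = -0.6349 and ln(9.31) = 2.231; z_{0.05} = -1.645, z_{0.95} = 1.645.
σ = (2.231 − -0.6349)/(1.645 − (-1.645)) = 0.871.
μ = -0.6349 − (-1.645)·0.871 = 0.798.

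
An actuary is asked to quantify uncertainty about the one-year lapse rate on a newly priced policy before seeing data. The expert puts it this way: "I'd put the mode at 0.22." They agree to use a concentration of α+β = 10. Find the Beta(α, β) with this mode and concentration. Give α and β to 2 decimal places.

For α,β > 1 the Beta mode is (α−1)/(α+β−2). With α+β = 10, the mode is (α−1)/8.
Set (α−1)/8 = 0.22 → α = 1 + 0.22·8 = 2.76.
β = 10 − α = 7.24.

α = 2.76, β = 7.24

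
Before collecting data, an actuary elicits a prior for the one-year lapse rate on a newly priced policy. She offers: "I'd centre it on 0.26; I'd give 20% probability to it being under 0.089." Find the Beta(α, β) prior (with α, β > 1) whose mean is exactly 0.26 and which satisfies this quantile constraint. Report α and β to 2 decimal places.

α ≈ 1.20, β ≈ 3.41

With mean 0.26 fixed, write α = 0.26s, β = 0.74s where s = α+β.
Need P(θ < 0.089) = 0.2 under Beta(0.26s, 0.74s). Normal approximation: (q−m)/√(m(1−m)/s) ≈ z_{0.2} = -0.842, so s ≈ 0.26·0.74·(-0.842)²/(0.089−0.26)² = 4.7.
At s = 4.7: P(θ<0.089) ≈ 0.198. Adjusting to match 0.2 gives s ≈ 4.60.
So α = 0.26·4.60 ≈ 1.20, β = 0.74·4.60 ≈ 3.41.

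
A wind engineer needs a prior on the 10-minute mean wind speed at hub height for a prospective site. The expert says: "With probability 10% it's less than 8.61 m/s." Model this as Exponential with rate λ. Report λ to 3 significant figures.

λ ≈ 0.0122

P(T < 8.61) = 1 − e^(−λ·8.61) = 0.1, so λ = −ln(1−0.1)/8.61 = −ln(0.9)/8.61 = 0.0122.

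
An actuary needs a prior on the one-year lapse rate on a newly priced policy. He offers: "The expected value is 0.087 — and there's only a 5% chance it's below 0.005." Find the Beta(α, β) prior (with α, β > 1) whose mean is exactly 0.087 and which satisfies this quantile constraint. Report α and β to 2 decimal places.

With mean 0.087 fixed, write α = 0.087s, β = 0.913s where s = α+β.
Need P(θ < 0.005) = 0.05 under Beta(0.087s, 0.913s). Normal approximation: (q−m)/√(m(1−m)/s) ≈ z_{0.05} = -1.64, so s ≈ 0.087·0.913·(-1.64)²/(0.005−0.087)² = 32.0.
At s = 32.0: P(θ<0.005) ≈ 0.001. Adjusting to match 0.05 gives s ≈ 11.61.
So α = 0.087·11.61 ≈ 1.01, β = 0.913·11.61 ≈ 10.60.

α ≈ 1.01, β ≈ 10.60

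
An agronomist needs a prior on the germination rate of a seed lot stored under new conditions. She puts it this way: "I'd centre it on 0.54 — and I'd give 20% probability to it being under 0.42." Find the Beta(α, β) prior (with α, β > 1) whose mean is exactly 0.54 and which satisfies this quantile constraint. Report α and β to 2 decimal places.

α ≈ 6.60, β ≈ 5.62

With mean 0.54 fixed, write α = 0.54s, β = 0.46s where s = α+β.
Need P(θ < 0.42) = 0.2 under Beta(0.54s, 0.46s). Normal approximation: (q−m)/√(m(1−m)/s) ≈ z_{0.2} = -0.842, so s ≈ 0.54·0.46·(-0.842)²/(0.42−0.54)² = 12.2.
At s = 12.2: P(θ<0.42) ≈ 0.200. Adjusting to match 0.2 gives s ≈ 12.22.
So α = 0.54·12.22 ≈ 6.60, β = 0.46·12.22 ≈ 5.62.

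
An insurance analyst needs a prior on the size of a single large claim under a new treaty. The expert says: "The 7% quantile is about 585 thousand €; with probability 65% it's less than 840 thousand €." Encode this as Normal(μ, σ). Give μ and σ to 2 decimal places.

μ = 787.21, σ = 137.01

The p-quantile of Normal(μ,σ) is μ + z_p·σ, with z_{0.07} = -1.476 and z_{0.65} = 0.3853.
Eliminate σ: μ = (z₂·x₁ − z₁·x₂)/(z₂ − z₁) = (0.3853·585 − (-1.476)·840)/1.861 = 787.21.
Then σ = (x₂ − x₁)/(z₂ − z₁) = (840 − 585)/1.861 = 137.01.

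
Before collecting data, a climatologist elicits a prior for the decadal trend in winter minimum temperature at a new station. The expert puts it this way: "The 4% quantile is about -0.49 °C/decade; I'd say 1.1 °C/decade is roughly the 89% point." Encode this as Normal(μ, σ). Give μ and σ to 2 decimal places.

μ = 0.44, σ = 0.53

For Normal(μ,σ), the p-quantile is μ + z_p·σ. Here z_{0.04} = -1.751, z_{0.89} = 1.227.
So -0.49 = μ − 1.751σ and 1.1 = μ + 1.227σ.
Subtracting: σ = (1.1 − -0.49)/(1.227 − (-1.751)) = 0.53.
Then μ = -0.49 − (-1.751)·0.53 = 0.44.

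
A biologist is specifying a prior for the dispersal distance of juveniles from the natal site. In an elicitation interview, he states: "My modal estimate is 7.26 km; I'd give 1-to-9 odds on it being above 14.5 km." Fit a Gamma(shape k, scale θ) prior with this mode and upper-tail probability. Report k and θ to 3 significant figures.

k ≈ 5.01, θ ≈ 1.81

Gamma(k,θ) with k>1 has mode (k−1)θ, so θ = 7.26/(k−1).
Need P(X < 14.5) = 0.9 with θ tied to k this way. Start at k = 2, θ = 7.26: P(X<14.5) ≈ 0.593.
Too low — raise k to concentrate. Iterating converges to k ≈ 5.01.
Then θ = 7.26/(5.01−1) ≈ 1.81.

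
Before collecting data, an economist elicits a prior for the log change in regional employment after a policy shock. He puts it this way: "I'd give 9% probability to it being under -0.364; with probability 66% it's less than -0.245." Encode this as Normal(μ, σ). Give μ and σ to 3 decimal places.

μ = -0.273, σ = 0.068

The p-quantile of Normal(μ,σ) is μ + z_p·σ, with z_{0.09} = -1.341 and z_{0.66} = 0.4125.
Eliminate σ: μ = (z₂·x₁ − z₁·x₂)/(z₂ − z₁) = (0.4125·-0.364 − (-1.341)·-0.245)/1.753 = -0.273.
Then σ = (x₂ − x₁)/(z₂ − z₁) = (-0.245 − -0.364)/1.753 = 0.068.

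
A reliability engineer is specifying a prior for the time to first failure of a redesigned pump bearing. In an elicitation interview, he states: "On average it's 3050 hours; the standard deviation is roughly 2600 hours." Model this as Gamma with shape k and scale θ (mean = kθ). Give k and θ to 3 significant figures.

For Gamma(k, scale θ): mean = kθ, variance = kθ², so CV = 1/√k.
CV = SD/mean = 2600/3050 = 0.8525, hence k = 1/CV² = 1.38.
Then θ = mean/k = 3050/1.38 = 2220.

k ≈ 1.38, θ ≈ 2220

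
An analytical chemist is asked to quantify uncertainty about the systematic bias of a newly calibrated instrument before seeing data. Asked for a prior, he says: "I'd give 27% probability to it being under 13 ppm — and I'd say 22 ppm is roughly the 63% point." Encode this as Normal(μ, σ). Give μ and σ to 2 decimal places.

For Normal(μ,σ), the p-quantile is μ + z_p·σ. Here z_{0.27} = -0.6128, z_{0.63} = 0.3319.
So 13 = μ − 0.6128σ and 22 = μ + 0.3319σ.
Subtracting: σ = (22 − 13)/(0.3319 − (-0.6128)) = 9.53.
Then μ = 13 − (-0.6128)·9.53 = 18.84.

μ = 18.84, σ = 9.53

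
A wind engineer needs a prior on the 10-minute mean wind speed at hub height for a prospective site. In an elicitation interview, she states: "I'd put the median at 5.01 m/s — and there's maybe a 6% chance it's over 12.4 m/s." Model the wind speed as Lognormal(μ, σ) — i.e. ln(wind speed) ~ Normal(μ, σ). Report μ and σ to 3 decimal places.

μ ≈ 1.611, σ ≈ 0.583

If T ~ Lognormal(μ,σ) then ln T ~ Normal(μ,σ), so the p-quantile of ln T is μ + z_p·σ.
ln(5.01) = 1.611 and ln(12.4) = 2.518; z_{0.5} = 0, z_{0.94} = 1.555.
σ = (2.518 − 1.611)/(1.555 − (0)) = 0.583.
μ = 1.611 − (0)·0.583 = 1.611.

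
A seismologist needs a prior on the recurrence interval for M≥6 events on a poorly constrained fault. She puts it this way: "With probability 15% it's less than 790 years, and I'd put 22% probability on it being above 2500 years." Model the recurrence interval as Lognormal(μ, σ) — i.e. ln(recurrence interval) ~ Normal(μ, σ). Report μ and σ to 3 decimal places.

If T ~ Lognormal(μ,σ) then ln T ~ Normal(μ,σ), so the p-quantile of ln T is μ + z_p·σ.
ln(790) = 6.672 and ln(2500) = 7.824; z_{0.15} = -1.036, z_{0.78} = 0.7722.
σ = (7.824 − 6.672)/(0.7722 − (-1.036)) = 0.637.
μ = 6.672 − (-1.036)·0.637 = 7.332.

μ ≈ 7.332, σ ≈ 0.637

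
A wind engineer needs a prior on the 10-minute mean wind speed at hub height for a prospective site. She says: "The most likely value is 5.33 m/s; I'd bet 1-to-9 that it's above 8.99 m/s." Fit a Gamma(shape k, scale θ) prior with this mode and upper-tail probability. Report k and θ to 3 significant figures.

k ≈ 7.92, θ ≈ 0.77

Gamma(k,θ) with k>1 has mode (k−1)θ, so θ = 5.33/(k−1).
Need P(X < 8.99) = 0.9 with θ tied to k this way. Start at k = 2, θ = 5.33: P(X<8.99) ≈ 0.503.
Too low — raise k to concentrate. Iterating converges to k ≈ 7.92.
Then θ = 5.33/(7.92−1) ≈ 0.77.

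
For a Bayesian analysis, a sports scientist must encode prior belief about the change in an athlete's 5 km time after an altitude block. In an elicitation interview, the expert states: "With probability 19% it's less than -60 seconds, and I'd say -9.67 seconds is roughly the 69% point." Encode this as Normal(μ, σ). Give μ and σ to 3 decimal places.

The p-quantile of Normal(μ,σ) is μ + z_p·σ, with z_{0.19} = -0.8779 and z_{0.69} = 0.4959.
Eliminate σ: μ = (z₂·x₁ − z₁·x₂)/(z₂ − z₁) = (0.4959·-60 − (-0.8779)·-9.67)/1.374 = -27.836.
Then σ = (x₂ − x₁)/(z₂ − z₁) = (-9.67 − -60)/1.374 = 36.637.

μ = -27.836, σ = 36.637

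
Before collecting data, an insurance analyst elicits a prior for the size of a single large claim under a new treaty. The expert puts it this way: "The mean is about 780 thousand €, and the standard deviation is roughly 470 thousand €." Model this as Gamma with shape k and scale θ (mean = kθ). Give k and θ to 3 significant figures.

For Gamma(k, scale θ): mean = kθ, variance = kθ², so CV = 1/√k.
CV = SD/mean = 470/780 = 0.6026, hence k = 1/CV² = 2.75.
Then θ = mean/k = 780/2.75 = 283.

k ≈ 2.75, θ ≈ 283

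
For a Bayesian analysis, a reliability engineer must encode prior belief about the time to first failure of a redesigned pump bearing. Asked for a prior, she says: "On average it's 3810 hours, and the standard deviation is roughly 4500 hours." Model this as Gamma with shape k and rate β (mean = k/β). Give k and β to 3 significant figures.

k ≈ 0.717, β ≈ 0.000188

For Gamma(k, rate β): mean = k/β, variance = k/β², so CV = 1/√k.
CV = SD/mean = 4500/3810 = 1.181, hence k = 1/CV² = 0.717.
Then β = k/mean = 0.717/3810 = 0.000188.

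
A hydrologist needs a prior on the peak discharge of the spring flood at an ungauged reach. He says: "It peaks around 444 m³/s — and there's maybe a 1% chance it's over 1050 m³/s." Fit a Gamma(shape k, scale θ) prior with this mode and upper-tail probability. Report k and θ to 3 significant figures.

k ≈ 7.41, θ ≈ 69.3

Gamma(k,θ) with k>1 has mode (k−1)θ, so θ = 444/(k−1).
Need P(X < 1050) = 0.99 with θ tied to k this way. Start at k = 2, θ = 444: P(X<1050) ≈ 0.684.
Too low — raise k to concentrate. Iterating converges to k ≈ 7.41.
Then θ = 444/(7.41−1) ≈ 69.3.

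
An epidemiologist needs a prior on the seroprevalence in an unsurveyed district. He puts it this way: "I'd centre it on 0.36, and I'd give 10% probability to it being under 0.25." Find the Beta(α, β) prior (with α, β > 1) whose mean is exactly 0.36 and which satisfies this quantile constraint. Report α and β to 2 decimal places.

α ≈ 10.68, β ≈ 18.98

With mean 0.36 fixed, write α = 0.36s, β = 0.64s where s = α+β.
Need P(θ < 0.25) = 0.1 under Beta(0.36s, 0.64s). Normal approximation: (q−m)/√(m(1−m)/s) ≈ z_{0.1} = -1.28, so s ≈ 0.36·0.64·(-1.28)²/(0.25−0.36)² = 31.3.
At s = 31.3: P(θ<0.25) ≈ 0.094. Adjusting to match 0.1 gives s ≈ 29.66.
So α = 0.36·29.66 ≈ 10.68, β = 0.64·29.66 ≈ 18.98.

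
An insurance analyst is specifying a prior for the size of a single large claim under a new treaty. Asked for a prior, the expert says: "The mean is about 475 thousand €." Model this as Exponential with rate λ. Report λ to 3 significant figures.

λ ≈ 0.00211

Exponential mean = 1/λ, so λ = 1/475.0 = 0.00211.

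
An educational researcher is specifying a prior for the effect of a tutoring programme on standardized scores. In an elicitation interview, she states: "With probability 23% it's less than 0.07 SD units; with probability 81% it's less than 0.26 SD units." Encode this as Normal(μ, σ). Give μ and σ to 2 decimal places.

The p-quantile of Normal(μ,σ) is μ + z_p·σ, with z_{0.23} = -0.7388 and z_{0.81} = 0.8779.
Eliminate σ: μ = (z₂·x₁ − z₁·x₂)/(z₂ − z₁) = (0.8779·0.07 − (-0.7388)·0.26)/1.617 = 0.16.
Then σ = (x₂ − x₁)/(z₂ − z₁) = (0.26 − 0.07)/1.617 = 0.12.

μ = 0.16, σ = 0.12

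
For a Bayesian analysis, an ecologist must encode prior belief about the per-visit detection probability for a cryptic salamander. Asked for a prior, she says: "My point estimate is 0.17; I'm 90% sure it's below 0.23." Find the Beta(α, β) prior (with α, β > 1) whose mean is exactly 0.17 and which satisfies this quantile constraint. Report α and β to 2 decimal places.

α ≈ 11.55, β ≈ 56.37

With mean 0.17 fixed, write α = 0.17s, β = 0.83s where s = α+β.
Need P(θ < 0.23) = 0.9 under Beta(0.17s, 0.83s). Normal approximation: (q−m)/√(m(1−m)/s) ≈ z_{0.9} = 1.28, so s ≈ 0.17·0.83·(1.28)²/(0.23−0.17)² = 64.4.
At s = 64.4: P(θ<0.23) ≈ 0.895. Adjusting to match 0.9 gives s ≈ 67.92.
So α = 0.17·67.92 ≈ 11.55, β = 0.83·67.92 ≈ 56.37.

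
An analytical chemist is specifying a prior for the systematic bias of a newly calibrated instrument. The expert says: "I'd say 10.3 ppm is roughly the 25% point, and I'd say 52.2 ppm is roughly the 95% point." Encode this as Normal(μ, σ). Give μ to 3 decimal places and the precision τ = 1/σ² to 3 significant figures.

The p-quantile of Normal(μ,σ) is μ + z_p·σ, with z_{0.25} = -0.6745 and z_{0.95} = 1.645.
Eliminate σ: μ = (z₂·x₁ − z₁·x₂)/(z₂ − z₁) = (1.645·10.3 − (-0.6745)·52.2)/2.319 = 22.485.
Then σ = (x₂ − x₁)/(z₂ − z₁) = (52.2 − 10.3)/2.319 = 18.065.
Precision τ = 1/σ² = 1/18.07² = 0.00306.

μ = 22.485, τ = 0.00306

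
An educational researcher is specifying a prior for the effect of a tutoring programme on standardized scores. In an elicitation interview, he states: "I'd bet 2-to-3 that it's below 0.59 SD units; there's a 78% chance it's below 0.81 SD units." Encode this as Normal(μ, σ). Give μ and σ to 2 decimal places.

For Normal(μ,σ), the p-quantile is μ + z_p·σ. Here z_{0.4} = -0.2533, z_{0.78} = 0.7722.
So 0.59 = μ − 0.2533σ and 0.81 = μ + 0.7722σ.
Subtracting: σ = (0.81 − 0.59)/(0.7722 − (-0.2533)) = 0.21.
Then μ = 0.59 − (-0.2533)·0.21 = 0.64.

μ = 0.64, σ = 0.21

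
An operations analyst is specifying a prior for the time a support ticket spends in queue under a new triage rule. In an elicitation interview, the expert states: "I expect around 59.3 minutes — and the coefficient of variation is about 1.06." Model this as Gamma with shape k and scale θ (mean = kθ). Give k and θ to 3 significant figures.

For Gamma(k, scale θ): mean = kθ, variance = kθ², so CV = 1/√k.
CV = 1.06, hence k = 1/CV² = 0.89.
Then θ = mean/k = 59.3/0.89 = 66.6.

k ≈ 0.89, θ ≈ 66.6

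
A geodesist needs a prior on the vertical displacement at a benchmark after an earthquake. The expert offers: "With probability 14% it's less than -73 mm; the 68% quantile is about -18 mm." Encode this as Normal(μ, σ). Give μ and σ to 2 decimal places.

The p-quantile of Normal(μ,σ) is μ + z_p·σ, with z_{0.14} = -1.08 and z_{0.68} = 0.4677.
Eliminate σ: μ = (z₂·x₁ − z₁·x₂)/(z₂ − z₁) = (0.4677·-73 − (-1.08)·-18)/1.548 = -34.62.
Then σ = (x₂ − x₁)/(z₂ − z₁) = (-18 − -73)/1.548 = 35.53.

μ = -34.62, σ = 35.53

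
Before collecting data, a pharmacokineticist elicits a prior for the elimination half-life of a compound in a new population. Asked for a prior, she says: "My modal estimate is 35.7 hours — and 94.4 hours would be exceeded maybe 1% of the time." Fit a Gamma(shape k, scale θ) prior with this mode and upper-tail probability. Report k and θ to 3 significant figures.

k ≈ 5.9, θ ≈ 7.28

Gamma(k,θ) with k>1 has mode (k−1)θ, so θ = 35.7/(k−1).
Need P(X < 94.4) = 0.99 with θ tied to k this way. Start at k = 2, θ = 35.7: P(X<94.4) ≈ 0.741.
Too low — raise k to concentrate. Iterating converges to k ≈ 5.9.
Then θ = 35.7/(5.9−1) ≈ 7.28.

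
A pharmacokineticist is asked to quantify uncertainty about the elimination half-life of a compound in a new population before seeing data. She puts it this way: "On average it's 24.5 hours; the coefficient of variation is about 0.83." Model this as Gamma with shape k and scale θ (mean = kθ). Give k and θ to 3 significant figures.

k ≈ 1.45, θ ≈ 16.9

For Gamma(k, scale θ): mean = kθ, variance = kθ², so CV = 1/√k.
CV = 0.83, hence k = 1/CV² = 1.45.
Then θ = mean/k = 24.5/1.45 = 16.9.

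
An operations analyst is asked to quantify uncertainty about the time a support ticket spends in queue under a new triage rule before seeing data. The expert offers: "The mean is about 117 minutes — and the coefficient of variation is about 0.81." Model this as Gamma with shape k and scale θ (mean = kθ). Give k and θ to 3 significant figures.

For Gamma(k, scale θ): mean = kθ, variance = kθ², so CV = 1/√k.
CV = 0.81, hence k = 1/CV² = 1.52.
Then θ = mean/k = 117/1.52 = 76.8.

k ≈ 1.52, θ ≈ 76.8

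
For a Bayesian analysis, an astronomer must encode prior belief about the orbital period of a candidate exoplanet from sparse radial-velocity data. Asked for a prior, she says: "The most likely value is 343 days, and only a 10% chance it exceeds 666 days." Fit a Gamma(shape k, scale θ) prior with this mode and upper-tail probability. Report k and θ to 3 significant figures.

Gamma(k,θ) with k>1 has mode (k−1)θ, so θ = 343/(k−1).
Need P(X < 666) = 0.9 with θ tied to k this way. Start at k = 2, θ = 343: P(X<666) ≈ 0.578.
Too low — raise k to concentrate. Iterating converges to k ≈ 5.35.
Then θ = 343/(5.35−1) ≈ 78.9.

k ≈ 5.35, θ ≈ 78.9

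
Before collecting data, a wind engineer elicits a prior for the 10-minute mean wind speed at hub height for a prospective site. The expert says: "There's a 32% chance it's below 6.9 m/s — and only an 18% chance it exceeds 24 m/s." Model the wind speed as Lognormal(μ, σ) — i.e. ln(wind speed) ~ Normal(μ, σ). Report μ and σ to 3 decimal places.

μ ≈ 2.353, σ ≈ 0.901

If T ~ Lognormal(μ,σ) then ln T ~ Normal(μ,σ), so the p-quantile of ln T is μ + z_p·σ.
ln(6.9) = 1.932 and ln(24) = 3.178; z_{0.32} = -0.4677, z_{0.82} = 0.9154.
σ = (3.178 − 1.932)/(0.9154 − (-0.4677)) = 0.901.
μ = 1.932 − (-0.4677)·0.901 = 2.353.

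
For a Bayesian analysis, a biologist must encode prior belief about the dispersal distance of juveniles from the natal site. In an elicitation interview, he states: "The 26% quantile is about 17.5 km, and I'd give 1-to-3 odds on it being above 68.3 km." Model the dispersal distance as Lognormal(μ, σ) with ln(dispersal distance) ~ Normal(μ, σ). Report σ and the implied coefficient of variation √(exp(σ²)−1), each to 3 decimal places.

If T ~ Lognormal(μ,σ) then ln T ~ Normal(μ,σ), so the p-quantile of ln T is μ + z_p·σ.
ln(17.5) = 2.862 and ln(68.3) = 4.224; z_{0.26} = -0.6433, z_{0.75} = 0.6745.
σ = (4.224 − 2.862)/(0.6745 − (-0.6433)) = 1.033.
μ = 2.862 − (-0.6433)·1.033 = 3.527.
CV = √(exp(σ²)−1) = √(exp(1.0677)−1) = 1.382.

σ ≈ 1.033, CV ≈ 1.382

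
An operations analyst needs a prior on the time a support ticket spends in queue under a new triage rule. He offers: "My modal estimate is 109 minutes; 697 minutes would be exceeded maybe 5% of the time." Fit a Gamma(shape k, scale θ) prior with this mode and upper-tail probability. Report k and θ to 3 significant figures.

Gamma(k,θ) with k>1 has mode (k−1)θ, so θ = 109/(k−1).
Need P(X < 697) = 0.95 with θ tied to k this way. Start at k = 2, θ = 109: P(X<697) ≈ 0.988.
Too high — lower k to spread out. Iterating converges to k ≈ 1.65.
Then θ = 109/(1.65−1) ≈ 167.

k ≈ 1.65, θ ≈ 167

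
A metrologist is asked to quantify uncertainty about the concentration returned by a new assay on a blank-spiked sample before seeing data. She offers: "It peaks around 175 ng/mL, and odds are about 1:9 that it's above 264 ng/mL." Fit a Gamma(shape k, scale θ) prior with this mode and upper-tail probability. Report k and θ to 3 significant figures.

k ≈ 12, θ ≈ 15.9

Gamma(k,θ) with k>1 has mode (k−1)θ, so θ = 175/(k−1).
Need P(X < 264) = 0.9 with θ tied to k this way. Start at k = 2, θ = 175: P(X<264) ≈ 0.445.
Too low — raise k to concentrate. Iterating converges to k ≈ 12.
Then θ = 175/(12−1) ≈ 15.9.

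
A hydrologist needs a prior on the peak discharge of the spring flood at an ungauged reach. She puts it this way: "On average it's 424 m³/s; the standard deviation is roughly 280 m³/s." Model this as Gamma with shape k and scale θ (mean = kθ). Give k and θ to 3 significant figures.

k ≈ 2.29, θ ≈ 185

For Gamma(k, scale θ): mean = kθ, variance = kθ², so CV = 1/√k.
CV = SD/mean = 280/424 = 0.6604, hence k = 1/CV² = 2.29.
Then θ = mean/k = 424/2.29 = 185.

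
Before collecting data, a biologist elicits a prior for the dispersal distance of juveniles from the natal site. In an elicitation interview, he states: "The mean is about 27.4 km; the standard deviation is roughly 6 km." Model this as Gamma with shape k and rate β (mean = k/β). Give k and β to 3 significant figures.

k ≈ 20.9, β ≈ 0.761

For Gamma(k, rate β): mean = k/β, variance = k/β², so CV = 1/√k.
CV = SD/mean = 6/27.4 = 0.219, hence k = 1/CV² = 20.9.
Then β = k/mean = 20.9/27.4 = 0.761.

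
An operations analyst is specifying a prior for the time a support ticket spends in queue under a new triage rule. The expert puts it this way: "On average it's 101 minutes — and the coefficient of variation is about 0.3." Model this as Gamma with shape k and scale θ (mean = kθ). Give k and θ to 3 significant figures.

For Gamma(k, scale θ): mean = kθ, variance = kθ², so CV = 1/√k.
CV = 0.3, hence k = 1/CV² = 11.1.
Then θ = mean/k = 101/11.1 = 9.09.

k ≈ 11.1, θ ≈ 9.09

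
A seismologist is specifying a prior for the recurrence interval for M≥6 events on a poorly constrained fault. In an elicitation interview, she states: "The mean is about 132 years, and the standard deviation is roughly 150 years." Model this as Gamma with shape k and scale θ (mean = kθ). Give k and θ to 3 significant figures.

k ≈ 0.774, θ ≈ 170

For Gamma(k, scale θ): mean = kθ, variance = kθ², so CV = 1/√k.
CV = SD/mean = 150/132 = 1.136, hence k = 1/CV² = 0.774.
Then θ = mean/k = 132/0.774 = 170.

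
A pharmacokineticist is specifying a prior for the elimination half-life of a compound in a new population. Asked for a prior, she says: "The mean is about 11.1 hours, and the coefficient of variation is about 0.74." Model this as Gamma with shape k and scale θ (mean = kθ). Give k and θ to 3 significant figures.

k ≈ 1.83, θ ≈ 6.08

For Gamma(k, scale θ): mean = kθ, variance = kθ², so CV = 1/√k.
CV = 0.74, hence k = 1/CV² = 1.83.
Then θ = mean/k = 11.1/1.83 = 6.08.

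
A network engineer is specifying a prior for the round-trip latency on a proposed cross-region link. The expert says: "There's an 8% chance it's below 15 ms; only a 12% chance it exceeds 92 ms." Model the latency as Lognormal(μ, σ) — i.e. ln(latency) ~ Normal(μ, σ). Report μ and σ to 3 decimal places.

If T ~ Lognormal(μ,σ) then ln T ~ Normal(μ,σ), so the p-quantile of ln T is μ + z_p·σ.
ln(15) = 2.708 and ln(92) = 4.522; z_{0.08} = -1.405, z_{0.88} = 1.175.
σ = (4.522 − 2.708)/(1.175 − (-1.405)) = 0.703.
μ = 2.708 − (-1.405)·0.703 = 3.696.

μ ≈ 3.696, σ ≈ 0.703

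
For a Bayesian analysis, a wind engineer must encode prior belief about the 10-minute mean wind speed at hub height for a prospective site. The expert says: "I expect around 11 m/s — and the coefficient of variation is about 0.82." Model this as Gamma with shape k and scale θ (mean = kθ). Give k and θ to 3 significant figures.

For Gamma(k, scale θ): mean = kθ, variance = kθ², so CV = 1/√k.
CV = 0.82, hence k = 1/CV² = 1.49.
Then θ = mean/k = 11/1.49 = 7.4.

k ≈ 1.49, θ ≈ 7.4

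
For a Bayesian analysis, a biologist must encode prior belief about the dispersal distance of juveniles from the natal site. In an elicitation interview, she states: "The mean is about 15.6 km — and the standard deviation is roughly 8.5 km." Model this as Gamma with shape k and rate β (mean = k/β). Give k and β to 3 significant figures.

k ≈ 3.37, β ≈ 0.216

For Gamma(k, rate β): mean = k/β, variance = k/β², so CV = 1/√k.
CV = SD/mean = 8.5/15.6 = 0.5449, hence k = 1/CV² = 3.37.
Then β = k/mean = 3.37/15.6 = 0.216.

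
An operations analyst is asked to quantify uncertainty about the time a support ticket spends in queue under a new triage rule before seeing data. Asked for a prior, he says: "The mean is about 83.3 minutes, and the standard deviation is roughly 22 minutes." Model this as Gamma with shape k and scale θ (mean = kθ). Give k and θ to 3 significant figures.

For Gamma(k, scale θ): mean = kθ, variance = kθ², so CV = 1/√k.
CV = SD/mean = 22/83.3 = 0.2641, hence k = 1/CV² = 14.3.
Then θ = mean/k = 83.3/14.3 = 5.81.

k ≈ 14.3, θ ≈ 5.81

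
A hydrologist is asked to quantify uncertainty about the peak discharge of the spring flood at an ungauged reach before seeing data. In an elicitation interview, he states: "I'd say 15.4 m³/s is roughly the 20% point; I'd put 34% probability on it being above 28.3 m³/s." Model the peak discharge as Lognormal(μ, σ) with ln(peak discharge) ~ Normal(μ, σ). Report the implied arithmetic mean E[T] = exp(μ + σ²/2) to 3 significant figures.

E[T] ≈ 26.1 m³/s

If T ~ Lognormal(μ,σ) then ln T ~ Normal(μ,σ), so the p-quantile of ln T is μ + z_p·σ.
ln(15.4) = 2.734 and ln(28.3) = 3.343; z_{0.2} = -0.8416, z_{0.66} = 0.4125.
σ = (3.343 − 2.734)/(0.4125 − (-0.8416)) = 0.485.
μ = 2.734 − (-0.8416)·0.485 = 3.143.
E[T] = exp(μ + σ²/2) = exp(3.143 + 0.1177) = 26.1 m³/s.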